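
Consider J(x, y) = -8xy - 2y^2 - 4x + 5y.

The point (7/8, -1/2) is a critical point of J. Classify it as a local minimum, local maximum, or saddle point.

The Hessian of J is constant: H = [[0, -8], [-8, -4]].
det(H) = 0·(-4) − (-8)² = -64.
Since det(H) < 0, H is indefinite and the critical point is a saddle point.

saddle point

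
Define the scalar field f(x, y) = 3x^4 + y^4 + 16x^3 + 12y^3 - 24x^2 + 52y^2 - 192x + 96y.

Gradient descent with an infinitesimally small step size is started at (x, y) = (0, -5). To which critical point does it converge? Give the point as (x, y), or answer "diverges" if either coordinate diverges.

(2, -4)

f is separable, so gradient descent decouples: x follows -∂f/∂x, y follows -∂f/∂y.
∂f/∂x = 12(x - 2)(x + 2)(x + 4); at x=0 this is -192, so x increases.
∂f/∂y = 4(y + 2)(y + 3)(y + 4); at y=-5 this is -24, so y increases.
x converges to its nearest critical value 2 (a local min of the x-part); y converges to -4. The iterate converges to (2, -4).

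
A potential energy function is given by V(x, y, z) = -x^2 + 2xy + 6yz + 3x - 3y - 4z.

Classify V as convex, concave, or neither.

neither

V is quadratic, so its Hessian is the constant matrix H = [[-2, 2, 0], [2, 0, 6], [0, 6, 0]].
Leading principal minors: -2, -4, 72.
Neither pattern holds ⇒ H is indefinite ⇒ neither convex nor concave.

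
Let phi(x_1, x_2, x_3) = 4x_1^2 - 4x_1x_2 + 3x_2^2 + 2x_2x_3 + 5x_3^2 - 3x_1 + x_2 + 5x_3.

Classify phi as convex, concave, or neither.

convex

phi is quadratic, so its Hessian is the constant matrix H = [[8, -4, 0], [-4, 6, 2], [0, 2, 10]].
Leading principal minors: 8, 32, 288.
All positive ⇒ H ≻ 0 ⇒ convex.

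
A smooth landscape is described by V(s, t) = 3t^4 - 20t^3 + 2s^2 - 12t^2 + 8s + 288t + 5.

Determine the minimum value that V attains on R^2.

-419

V(s,t) separates as P(s) + Q(t) + 5, so its minimum is min P + min Q + 5.
P'(s) = 4s + 8 vanishes at s ∈ {-2}; Q'(t) = 12(t - 4)(t - 3)(t + 2) vanishes at t ∈ {-2, 3, 4}.
Local minima of P (where P''>0): P(-2)=-8. Local minima of Q: Q(-2)=-416, Q(4)=448.
So the global minimum of V is P(-2) + Q(-2) + 5 = -8 − 416 + 5 = -419, attained at (-2, -2).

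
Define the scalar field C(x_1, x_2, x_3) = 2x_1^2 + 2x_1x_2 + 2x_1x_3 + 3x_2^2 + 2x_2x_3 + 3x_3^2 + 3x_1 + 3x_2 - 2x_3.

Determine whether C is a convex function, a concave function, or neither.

convex

C is quadratic, so its Hessian is the constant matrix H = [[4, 2, 2], [2, 6, 2], [2, 2, 6]].
Leading principal minors: 4, 20, 96.
All positive ⇒ H ≻ 0 ⇒ convex.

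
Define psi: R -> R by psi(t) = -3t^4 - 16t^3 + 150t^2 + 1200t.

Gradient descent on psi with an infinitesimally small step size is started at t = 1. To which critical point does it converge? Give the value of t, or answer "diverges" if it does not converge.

-4

psi'(t) = -12(t - 5)(t + 4)(t + 5), so psi'(1) = 1440.
Gradient descent moves in the -psi' direction, i.e. t is decreasing.
The nearest critical point in that direction is t = -4, where psi'' = 108 > 0 (a local minimum). The iterate converges there.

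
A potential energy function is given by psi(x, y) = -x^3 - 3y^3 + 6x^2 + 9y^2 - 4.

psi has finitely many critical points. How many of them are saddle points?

2

psi separates as a function of x plus a function of y, so ∇psi=0 decouples.
∂psi/∂x = -3x(x - 4) = 0 at x ∈ {0, 4}; ∂psi/∂y = -9y(y - 2) = 0 at y ∈ {0, 2}.
The Hessian is diagonal: diag(psi_xx, psi_yy). Second derivatives: psi_xx(0)=12, psi_xx(4)=-12; psi_yy(0)=18, psi_yy(2)=-18.
Saddle points occur where the two diagonal entries have opposite signs: (0, 2), (4, 0). Count: 2.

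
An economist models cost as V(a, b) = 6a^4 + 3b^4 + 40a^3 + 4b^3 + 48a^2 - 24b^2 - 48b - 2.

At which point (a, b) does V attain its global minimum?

(-4, 2)

V(a,b) separates as P(a) + Q(b) − 2, so its minimum is min P + min Q − 2.
P'(a) = 24a(a + 1)(a + 4) vanishes at a ∈ {-4, -1, 0}; Q'(b) = 12(b - 2)(b + 1)(b + 2) vanishes at b ∈ {-2, -1, 2}.
Local minima of P (where P''>0): P(-4)=-256, P(0)=0. Local minima of Q: Q(-2)=16, Q(2)=-112.
So the global minimum of V is P(-4) + Q(2) − 2 = -256 − 112 − 2 = -370, attained at (-4, 2).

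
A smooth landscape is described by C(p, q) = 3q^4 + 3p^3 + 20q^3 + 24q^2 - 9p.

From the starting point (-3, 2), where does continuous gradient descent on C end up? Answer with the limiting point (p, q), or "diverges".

diverges

C is separable, so gradient descent decouples: p follows -∂C/∂p, q follows -∂C/∂q.
∂C/∂p = 9(p - 1)(p + 1); at p=-3 this is 72, so p decreases.
∂C/∂q = 12q(q + 1)(q + 4); at q=2 this is 432, so q decreases.
The p-coordinate has no critical point in that direction and runs off to infinity.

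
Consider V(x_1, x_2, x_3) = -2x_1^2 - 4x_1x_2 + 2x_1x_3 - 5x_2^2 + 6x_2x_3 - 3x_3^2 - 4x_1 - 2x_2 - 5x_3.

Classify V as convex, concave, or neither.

concave

V is quadratic, so its Hessian is the constant matrix H = [[-4, -4, 2], [-4, -10, 6], [2, 6, -6]].
Leading principal minors: -4, 24, -56.
Signs alternate −, +, − ⇒ H ≺ 0 ⇒ concave.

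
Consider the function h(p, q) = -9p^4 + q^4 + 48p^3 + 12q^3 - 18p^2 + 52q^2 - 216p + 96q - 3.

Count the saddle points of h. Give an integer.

5

h separates as a function of p plus a function of q, so ∇h=0 decouples.
∂h/∂p = -36(p - 3)(p - 2)(p + 1) = 0 at p ∈ {-1, 2, 3}; ∂h/∂q = 4(q + 2)(q + 3)(q + 4) = 0 at q ∈ {-4, -3, -2}.
The Hessian is diagonal: diag(h_pp, h_qq). Second derivatives: h_pp(-1)=-432, h_pp(2)=108, h_pp(3)=-144; h_qq(-4)=8, h_qq(-3)=-4, h_qq(-2)=8.
Saddle points occur where the two diagonal entries have opposite signs: (-1, -4), (-1, -2), (2, -3), (3, -4), (3, -2). Count: 5.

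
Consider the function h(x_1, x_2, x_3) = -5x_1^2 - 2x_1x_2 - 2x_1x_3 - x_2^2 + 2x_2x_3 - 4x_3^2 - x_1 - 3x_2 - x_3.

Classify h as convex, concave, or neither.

h is quadratic, so its Hessian is the constant matrix H = [[-10, -2, -2], [-2, -2, 2], [-2, 2, -8]].
Leading principal minors: -10, 16, -64.
Signs alternate −, +, − ⇒ H ≺ 0 ⇒ concave.

concave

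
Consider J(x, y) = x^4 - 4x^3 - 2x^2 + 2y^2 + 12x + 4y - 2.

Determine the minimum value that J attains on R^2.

-13

J(x,y) separates as P(x) + Q(y) − 2, so its minimum is min P + min Q − 2.
P'(x) = 4(x - 3)(x - 1)(x + 1) vanishes at x ∈ {-1, 1, 3}; Q'(y) = 4y + 4 vanishes at y ∈ {-1}.
Local minima of P (where P''>0): P(-1)=-9, P(3)=-9. Local minima of Q: Q(-1)=-2.
So the global minimum of J is P(-1) + Q(-1) − 2 = -9 − 2 − 2 = -13, attained at (-1, -1).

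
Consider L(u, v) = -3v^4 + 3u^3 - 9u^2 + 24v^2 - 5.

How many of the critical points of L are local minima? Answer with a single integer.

1

L separates as a function of u plus a function of v, so ∇L=0 decouples.
∂L/∂u = 9u(u - 2) = 0 at u ∈ {0, 2}; ∂L/∂v = -12v(v - 2)(v + 2) = 0 at v ∈ {-2, 0, 2}.
The Hessian is diagonal: diag(L_uu, L_vv). Second derivatives: L_uu(0)=-18, L_uu(2)=18; L_vv(-2)=-96, L_vv(0)=48, L_vv(2)=-96.
Local minima occur where both diagonal entries positive: (2, 0). Count: 1.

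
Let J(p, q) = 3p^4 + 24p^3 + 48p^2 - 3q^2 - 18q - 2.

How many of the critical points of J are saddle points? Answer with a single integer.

2

J separates as a function of p plus a function of q, so ∇J=0 decouples.
∂J/∂p = 12p(p + 2)(p + 4) = 0 at p ∈ {-4, -2, 0}; ∂J/∂q = -6(q + 3) = 0 at q ∈ {-3}.
The Hessian is diagonal: diag(J_pp, J_qq). Second derivatives: J_pp(-4)=96, J_pp(-2)=-48, J_pp(0)=96; J_qq(-3)=-6.
Saddle points occur where the two diagonal entries have opposite signs: (-4, -3), (0, -3). Count: 2.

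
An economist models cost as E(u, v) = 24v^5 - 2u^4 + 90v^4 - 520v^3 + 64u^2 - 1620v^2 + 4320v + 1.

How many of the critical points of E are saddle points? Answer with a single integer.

E separates as a function of u plus a function of v, so ∇E=0 decouples.
∂E/∂u = -8u(u - 4)(u + 4) = 0 at u ∈ {-4, 0, 4}; ∂E/∂v = 120(v - 3)(v - 1)(v + 3)(v + 4) = 0 at v ∈ {-4, -3, 1, 3}.
The Hessian is diagonal: diag(E_uu, E_vv). Second derivatives: E_uu(-4)=-256, E_uu(0)=128, E_uu(4)=-256; E_vv(-4)=-4200, E_vv(-3)=2880, E_vv(1)=-4800, E_vv(3)=10080.
Saddle points occur where the two diagonal entries have opposite signs: (-4, -3), (-4, 3), (0, -4), (0, 1), (4, -3), (4, 3). Count: 6.

6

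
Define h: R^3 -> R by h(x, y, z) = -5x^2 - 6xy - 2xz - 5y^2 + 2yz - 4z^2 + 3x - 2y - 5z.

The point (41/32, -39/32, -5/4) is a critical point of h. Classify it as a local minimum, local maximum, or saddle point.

local maximum

The Hessian is constant: H = [[-10, -6, -2], [-6, -10, 2], [-2, 2, -8]].
Leading principal minors: Δ₁ = -10, Δ₂ = 64, Δ₃ = -384.
The minors alternate sign starting negative (−, +, −), so H is negative definite: a local maximum.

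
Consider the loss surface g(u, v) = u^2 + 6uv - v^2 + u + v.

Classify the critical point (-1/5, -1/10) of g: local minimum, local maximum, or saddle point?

saddle point

The Hessian of g is constant: H = [[2, 6], [6, -2]].
det(H) = 2·(-2) − 6² = -40.
Since det(H) < 0, H is indefinite and the critical point is a saddle point.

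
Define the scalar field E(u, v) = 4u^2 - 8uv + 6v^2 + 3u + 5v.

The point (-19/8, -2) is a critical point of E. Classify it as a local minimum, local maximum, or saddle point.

The Hessian of E is constant: H = [[8, -8], [-8, 12]].
det(H) = 8·12 − (-8)² = 32.
det(H) > 0 and tr(H) = 20 > 0, so H is positive definite and the point is a local minimum.

local minimum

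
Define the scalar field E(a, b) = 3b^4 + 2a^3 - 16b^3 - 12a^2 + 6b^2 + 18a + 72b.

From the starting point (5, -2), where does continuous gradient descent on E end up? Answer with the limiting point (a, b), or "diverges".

E is separable, so gradient descent decouples: a follows -∂E/∂a, b follows -∂E/∂b.
∂E/∂a = 6(a - 3)(a - 1); at a=5 this is 48, so a decreases.
∂E/∂b = 12(b - 3)(b - 2)(b + 1); at b=-2 this is -240, so b increases.
a converges to its nearest critical value 3 (a local min of the a-part); b converges to -1. The iterate converges to (3, -1).

(3, -1)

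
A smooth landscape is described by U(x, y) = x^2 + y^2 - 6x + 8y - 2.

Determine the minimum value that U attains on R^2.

-27

U(x,y) separates as P(x) + Q(y) − 2, so its minimum is min P + min Q − 2.
P'(x) = 2x - 6 vanishes at x ∈ {3}; Q'(y) = 2y + 8 vanishes at y ∈ {-4}.
Local minima of P (where P''>0): P(3)=-9. Local minima of Q: Q(-4)=-16.
So the global minimum of U is P(3) + Q(-4) − 2 = -9 − 16 − 2 = -27, attained at (3, -4).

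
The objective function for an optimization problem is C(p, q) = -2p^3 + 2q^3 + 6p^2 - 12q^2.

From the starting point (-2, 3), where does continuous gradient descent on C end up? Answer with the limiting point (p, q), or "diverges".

C is separable, so gradient descent decouples: p follows -∂C/∂p, q follows -∂C/∂q.
∂C/∂p = -6p(p - 2); at p=-2 this is -48, so p increases.
∂C/∂q = 6q(q - 4); at q=3 this is -18, so q increases.
p converges to its nearest critical value 0 (a local min of the p-part); q converges to 4. The iterate converges to (0, 4).

(0, 4)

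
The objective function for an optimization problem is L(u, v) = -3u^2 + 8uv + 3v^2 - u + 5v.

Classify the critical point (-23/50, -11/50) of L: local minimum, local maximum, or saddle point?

The Hessian of L is constant: H = [[-6, 8], [8, 6]].
det(H) = (-6)·6 − 8² = -100.
Since det(H) < 0, H is indefinite and the critical point is a saddle point.

saddle point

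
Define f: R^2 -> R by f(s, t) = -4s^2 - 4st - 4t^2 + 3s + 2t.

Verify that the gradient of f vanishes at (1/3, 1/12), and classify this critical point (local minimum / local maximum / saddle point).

local maximum

∇f = (-8s - 4t + 3, -4s - 8t + 2); substituting (1/3, 1/12) gives ∇f = (0, 0), so (1/3, 1/12) is indeed a critical point.
The Hessian of f is constant: H = [[-8, -4], [-4, -8]].
det(H) = (-8)·(-8) − (-4)² = 48.
det(H) > 0 and tr(H) = -16 < 0, so H is negative definite and the point is a local maximum.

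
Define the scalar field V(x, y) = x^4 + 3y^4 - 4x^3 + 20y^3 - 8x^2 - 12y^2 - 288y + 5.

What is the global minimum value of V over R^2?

-539

V(x,y) separates as P(x) + Q(y) + 5, so its minimum is min P + min Q + 5.
P'(x) = 4x(x - 4)(x + 1) vanishes at x ∈ {-1, 0, 4}; Q'(y) = 12(y - 2)(y + 3)(y + 4) vanishes at y ∈ {-4, -3, 2}.
Local minima of P (where P''>0): P(-1)=-3, P(4)=-128. Local minima of Q: Q(-4)=448, Q(2)=-416.
So the global minimum of V is P(4) + Q(2) + 5 = -128 − 416 + 5 = -539, attained at (4, 2).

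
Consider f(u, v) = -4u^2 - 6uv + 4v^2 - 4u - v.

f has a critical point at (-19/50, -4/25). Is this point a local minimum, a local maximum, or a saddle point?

The Hessian of f is constant: H = [[-8, -6], [-6, 8]].
det(H) = (-8)·8 − (-6)² = -100.
Since det(H) < 0, H is indefinite and the critical point is a saddle point.

saddle point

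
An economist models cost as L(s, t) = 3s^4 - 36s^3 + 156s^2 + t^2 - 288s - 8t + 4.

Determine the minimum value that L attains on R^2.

L(s,t) separates as P(s) + Q(t) + 4, so its minimum is min P + min Q + 4.
P'(s) = 12(s - 4)(s - 3)(s - 2) vanishes at s ∈ {2, 3, 4}; Q'(t) = 2(t - 4) vanishes at t ∈ {4}.
Local minima of P (where P''>0): P(2)=-192, P(4)=-192. Local minima of Q: Q(4)=-16.
So the global minimum of L is P(2) + Q(4) + 4 = -192 − 16 + 4 = -204, attained at (2, 4).

-204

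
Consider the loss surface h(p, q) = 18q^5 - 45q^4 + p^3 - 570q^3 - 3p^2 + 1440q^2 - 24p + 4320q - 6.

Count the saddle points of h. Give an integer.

h separates as a function of p plus a function of q, so ∇h=0 decouples.
∂h/∂p = 3(p - 4)(p + 2) = 0 at p ∈ {-2, 4}; ∂h/∂q = 90(q - 4)(q - 3)(q + 1)(q + 4) = 0 at q ∈ {-4, -1, 3, 4}.
The Hessian is diagonal: diag(h_pp, h_qq). Second derivatives: h_pp(-2)=-18, h_pp(4)=18; h_qq(-4)=-15120, h_qq(-1)=5400, h_qq(3)=-2520, h_qq(4)=3600.
Saddle points occur where the two diagonal entries have opposite signs: (-2, -1), (-2, 4), (4, -4), (4, 3). Count: 4.

4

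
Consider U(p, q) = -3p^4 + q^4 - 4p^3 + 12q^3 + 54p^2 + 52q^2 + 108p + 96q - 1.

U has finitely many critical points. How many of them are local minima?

U separates as a function of p plus a function of q, so ∇U=0 decouples.
∂U/∂p = -12(p - 3)(p + 1)(p + 3) = 0 at p ∈ {-3, -1, 3}; ∂U/∂q = 4(q + 2)(q + 3)(q + 4) = 0 at q ∈ {-4, -3, -2}.
The Hessian is diagonal: diag(U_pp, U_qq). Second derivatives: U_pp(-3)=-144, U_pp(-1)=96, U_pp(3)=-288; U_qq(-4)=8, U_qq(-3)=-4, U_qq(-2)=8.
Local minima occur where both diagonal entries positive: (-1, -4), (-1, -2). Count: 2.

2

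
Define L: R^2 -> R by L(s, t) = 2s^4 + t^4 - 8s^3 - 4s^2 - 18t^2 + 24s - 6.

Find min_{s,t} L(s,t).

-105

L(s,t) separates as P(s) + Q(t) − 6, so its minimum is min P + min Q − 6.
P'(s) = 8(s - 3)(s - 1)(s + 1) vanishes at s ∈ {-1, 1, 3}; Q'(t) = 4t(t - 3)(t + 3) vanishes at t ∈ {-3, 0, 3}.
Local minima of P (where P''>0): P(-1)=-18, P(3)=-18. Local minima of Q: Q(-3)=-81, Q(3)=-81.
So the global minimum of L is P(-1) + Q(-3) − 6 = -18 − 81 − 6 = -105, attained at (-1, -3).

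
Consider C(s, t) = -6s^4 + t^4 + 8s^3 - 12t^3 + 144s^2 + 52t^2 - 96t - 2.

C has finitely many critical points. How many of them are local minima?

C separates as a function of s plus a function of t, so ∇C=0 decouples.
∂C/∂s = -24s(s - 4)(s + 3) = 0 at s ∈ {-3, 0, 4}; ∂C/∂t = 4(t - 4)(t - 3)(t - 2) = 0 at t ∈ {2, 3, 4}.
The Hessian is diagonal: diag(C_ss, C_tt). Second derivatives: C_ss(-3)=-504, C_ss(0)=288, C_ss(4)=-672; C_tt(2)=8, C_tt(3)=-4, C_tt(4)=8.
Local minima occur where both diagonal entries positive: (0, 2), (0, 4). Count: 2.

2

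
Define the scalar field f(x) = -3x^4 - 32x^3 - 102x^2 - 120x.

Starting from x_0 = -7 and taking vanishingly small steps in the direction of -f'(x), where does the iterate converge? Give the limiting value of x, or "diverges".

diverges

f'(x) = -12(x + 1)(x + 2)(x + 5), so f'(-7) = 720.
Gradient descent moves in the -f' direction, i.e. x is decreasing.
There is no critical point below x=-7, and f' keeps the same sign, so the iterate runs off to −∞.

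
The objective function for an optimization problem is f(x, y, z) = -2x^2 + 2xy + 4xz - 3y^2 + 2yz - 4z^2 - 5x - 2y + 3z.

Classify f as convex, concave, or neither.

concave

f is quadratic, so its Hessian is the constant matrix H = [[-4, 2, 4], [2, -6, 2], [4, 2, -8]].
Leading principal minors: -4, 20, -16.
Signs alternate −, +, − ⇒ H ≺ 0 ⇒ concave.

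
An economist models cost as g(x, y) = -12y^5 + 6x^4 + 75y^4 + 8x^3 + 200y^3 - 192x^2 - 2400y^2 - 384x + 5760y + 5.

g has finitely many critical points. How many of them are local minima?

g separates as a function of x plus a function of y, so ∇g=0 decouples.
∂g/∂x = 24(x - 4)(x + 1)(x + 4) = 0 at x ∈ {-4, -1, 4}; ∂g/∂y = -60(y - 4)(y - 3)(y - 2)(y + 4) = 0 at y ∈ {-4, 2, 3, 4}.
The Hessian is diagonal: diag(g_xx, g_yy). Second derivatives: g_xx(-4)=576, g_xx(-1)=-360, g_xx(4)=960; g_yy(-4)=20160, g_yy(2)=-720, g_yy(3)=420, g_yy(4)=-960.
Local minima occur where both diagonal entries positive: (-4, -4), (-4, 3), (4, -4), (4, 3). Count: 4.

4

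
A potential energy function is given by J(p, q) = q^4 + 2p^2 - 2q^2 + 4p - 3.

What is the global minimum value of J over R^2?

-6

J(p,q) separates as A(p) + B(q) − 3, so its minimum is min A + min B − 3.
A'(p) = 4p + 4 vanishes at p ∈ {-1}; B'(q) = 4q(q - 1)(q + 1) vanishes at q ∈ {-1, 0, 1}.
Local minima of A (where A''>0): A(-1)=-2. Local minima of B: B(-1)=-1, B(1)=-1.
So the global minimum of J is A(-1) + B(-1) − 3 = -2 − 1 − 3 = -6, attained at (-1, -1).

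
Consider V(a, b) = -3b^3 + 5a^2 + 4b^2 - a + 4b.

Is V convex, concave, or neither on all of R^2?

neither

The term -3b^3 is cubic, so the Hessian is not constant.
∂²V/∂b² = -18b + 8, which takes both signs as b varies (negative for sufficiently large b). A diagonal entry of the Hessian changing sign means the Hessian is neither positive- nor negative-semidefinite on all of R^2.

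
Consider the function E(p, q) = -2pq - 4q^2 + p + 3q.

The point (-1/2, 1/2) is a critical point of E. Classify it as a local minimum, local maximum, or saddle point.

The Hessian of E is constant: H = [[0, -2], [-2, -8]].
det(H) = 0·(-8) − (-2)² = -4.
Since det(H) < 0, H is indefinite and the critical point is a saddle point.

saddle point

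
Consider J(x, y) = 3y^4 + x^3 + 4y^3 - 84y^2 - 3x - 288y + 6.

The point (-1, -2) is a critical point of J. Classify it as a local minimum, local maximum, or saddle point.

local maximum

The mixed partial ∂²J/∂x∂y is 0, so the Hessian at any point is diag(J_xx, J_yy) = diag(6x, 12(3y^2 + 2y - 14)).
At (-1, -2): H = diag(-6, -72).
Both eigenvalues are negative, so H is negative definite: a local maximum.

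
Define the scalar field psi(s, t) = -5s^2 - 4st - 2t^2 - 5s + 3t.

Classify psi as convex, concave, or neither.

psi is quadratic, so its Hessian is the constant matrix H = [[-10, -4], [-4, -4]].
det(H) = 24, tr(H) = -14.
det(H) > 0 and tr(H) < 0, so H is negative definite everywhere: concave.

concave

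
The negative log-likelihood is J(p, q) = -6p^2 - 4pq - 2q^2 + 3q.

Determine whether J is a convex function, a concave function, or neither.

J is quadratic, so its Hessian is the constant matrix H = [[-12, -4], [-4, -4]].
det(H) = 32, tr(H) = -16.
det(H) > 0 and tr(H) < 0, so H is negative definite everywhere: concave.

concave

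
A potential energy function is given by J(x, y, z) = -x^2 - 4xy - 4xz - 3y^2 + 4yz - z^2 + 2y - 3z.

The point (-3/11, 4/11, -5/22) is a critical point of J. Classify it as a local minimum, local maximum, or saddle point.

The Hessian is constant: H = [[-2, -4, -4], [-4, -6, 4], [-4, 4, -2]].
Leading principal minors: Δ₁ = -2, Δ₂ = -4, Δ₃ = 264.
The minors fit neither the all-positive nor the alternating-sign pattern, so H is indefinite: a saddle point.

saddle point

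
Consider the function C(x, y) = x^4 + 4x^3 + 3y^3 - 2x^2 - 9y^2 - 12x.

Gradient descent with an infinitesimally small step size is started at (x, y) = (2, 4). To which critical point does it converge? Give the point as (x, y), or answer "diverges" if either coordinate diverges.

C is separable, so gradient descent decouples: x follows -∂C/∂x, y follows -∂C/∂y.
∂C/∂x = 4(x - 1)(x + 1)(x + 3); at x=2 this is 60, so x decreases.
∂C/∂y = 9y(y - 2); at y=4 this is 72, so y decreases.
x converges to its nearest critical value 1 (a local min of the x-part); y converges to 2. The iterate converges to (1, 2).

(1, 2)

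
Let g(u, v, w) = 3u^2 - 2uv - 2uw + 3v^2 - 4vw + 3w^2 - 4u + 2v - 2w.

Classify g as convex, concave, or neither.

g is quadratic, so its Hessian is the constant matrix H = [[6, -2, -2], [-2, 6, -4], [-2, -4, 6]].
Leading principal minors: 6, 32, 40.
All positive ⇒ H ≻ 0 ⇒ convex.

convex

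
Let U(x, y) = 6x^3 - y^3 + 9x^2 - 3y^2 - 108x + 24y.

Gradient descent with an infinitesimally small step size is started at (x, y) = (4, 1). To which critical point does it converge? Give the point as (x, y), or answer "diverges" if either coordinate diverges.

(2, -4)

U is separable, so gradient descent decouples: x follows -∂U/∂x, y follows -∂U/∂y.
∂U/∂x = 18(x - 2)(x + 3); at x=4 this is 252, so x decreases.
∂U/∂y = -3(y - 2)(y + 4); at y=1 this is 15, so y decreases.
x converges to its nearest critical value 2 (a local min of the x-part); y converges to -4. The iterate converges to (2, -4).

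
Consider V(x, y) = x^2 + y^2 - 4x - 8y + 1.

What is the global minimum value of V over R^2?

-19

V(x,y) separates as P(x) + Q(y) + 1, so its minimum is min P + min Q + 1.
P'(x) = 2x - 4 vanishes at x ∈ {2}; Q'(y) = 2y - 8 vanishes at y ∈ {4}.
Local minima of P (where P''>0): P(2)=-4. Local minima of Q: Q(4)=-16.
So the global minimum of V is P(2) + Q(4) + 1 = -4 − 16 + 1 = -19, attained at (2, 4).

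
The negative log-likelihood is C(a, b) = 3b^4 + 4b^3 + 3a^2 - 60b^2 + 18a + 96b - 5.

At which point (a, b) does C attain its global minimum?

C(a,b) separates as P(a) + Q(b) − 5, so its minimum is min P + min Q − 5.
P'(a) = 6a + 18 vanishes at a ∈ {-3}; Q'(b) = 12(b - 2)(b - 1)(b + 4) vanishes at b ∈ {-4, 1, 2}.
Local minima of P (where P''>0): P(-3)=-27. Local minima of Q: Q(-4)=-832, Q(2)=32.
So the global minimum of C is P(-3) + Q(-4) − 5 = -27 − 832 − 5 = -864, attained at (-3, -4).

(-3, -4)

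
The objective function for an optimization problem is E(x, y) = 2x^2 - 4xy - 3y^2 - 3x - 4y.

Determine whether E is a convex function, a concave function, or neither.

E is quadratic, so its Hessian is the constant matrix H = [[4, -4], [-4, -6]].
det(H) = -40, tr(H) = -2.
det(H) < 0, so H is indefinite: neither convex nor concave.

neither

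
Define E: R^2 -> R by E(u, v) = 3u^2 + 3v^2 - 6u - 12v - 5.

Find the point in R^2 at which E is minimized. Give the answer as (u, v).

(1, 2)

E(u,v) separates as P(u) + Q(v) − 5, so its minimum is min P + min Q − 5.
P'(u) = 6u - 6 vanishes at u ∈ {1}; Q'(v) = 6v - 12 vanishes at v ∈ {2}.
Local minima of P (where P''>0): P(1)=-3. Local minima of Q: Q(2)=-12.
So the global minimum of E is P(1) + Q(2) − 5 = -3 − 12 − 5 = -20, attained at (1, 2).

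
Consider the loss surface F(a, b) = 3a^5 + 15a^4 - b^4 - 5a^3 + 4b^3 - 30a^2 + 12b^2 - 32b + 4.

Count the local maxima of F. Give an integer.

4

F separates as a function of a plus a function of b, so ∇F=0 decouples.
∂F/∂a = 15a(a - 1)(a + 1)(a + 4) = 0 at a ∈ {-4, -1, 0, 1}; ∂F/∂b = -4(b - 4)(b - 1)(b + 2) = 0 at b ∈ {-2, 1, 4}.
The Hessian is diagonal: diag(F_aa, F_bb). Second derivatives: F_aa(-4)=-900, F_aa(-1)=90, F_aa(0)=-60, F_aa(1)=150; F_bb(-2)=-72, F_bb(1)=36, F_bb(4)=-72.
Local maxima occur where both diagonal entries negative: (-4, -2), (-4, 4), (0, -2), (0, 4). Count: 4.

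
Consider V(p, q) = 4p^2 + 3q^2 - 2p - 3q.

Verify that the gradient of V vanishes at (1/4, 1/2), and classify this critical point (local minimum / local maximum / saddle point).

∇V = (8p - 2, 6q - 3); substituting (1/4, 1/2) gives ∇V = (0, 0), so (1/4, 1/2) is indeed a critical point.
The Hessian of V is constant: H = [[8, 0], [0, 6]].
det(H) = 8·6 − 0² = 48.
det(H) > 0 and tr(H) = 14 > 0, so H is positive definite and the point is a local minimum.

local minimum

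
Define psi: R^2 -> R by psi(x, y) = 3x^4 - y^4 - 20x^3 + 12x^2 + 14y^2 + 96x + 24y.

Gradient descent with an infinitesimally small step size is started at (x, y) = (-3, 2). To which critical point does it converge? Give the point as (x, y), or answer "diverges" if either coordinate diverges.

(-1, -1)

psi is separable, so gradient descent decouples: x follows -∂psi/∂x, y follows -∂psi/∂y.
∂psi/∂x = 12(x - 4)(x - 2)(x + 1); at x=-3 this is -840, so x increases.
∂psi/∂y = -4(y - 3)(y + 1)(y + 2); at y=2 this is 48, so y decreases.
x converges to its nearest critical value -1 (a local min of the x-part); y converges to -1. The iterate converges to (-1, -1).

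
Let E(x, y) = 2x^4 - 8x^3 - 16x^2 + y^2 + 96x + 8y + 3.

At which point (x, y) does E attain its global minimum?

(-2, -4)

E(x,y) separates as P(x) + Q(y) + 3, so its minimum is min P + min Q + 3.
P'(x) = 8(x - 3)(x - 2)(x + 2) vanishes at x ∈ {-2, 2, 3}; Q'(y) = 2y + 8 vanishes at y ∈ {-4}.
Local minima of P (where P''>0): P(-2)=-160, P(3)=90. Local minima of Q: Q(-4)=-16.
So the global minimum of E is P(-2) + Q(-4) + 3 = -160 − 16 + 3 = -173, attained at (-2, -4).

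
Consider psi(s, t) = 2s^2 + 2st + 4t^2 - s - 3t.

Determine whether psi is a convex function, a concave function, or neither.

psi is quadratic, so its Hessian is the constant matrix H = [[4, 2], [2, 8]].
det(H) = 28, tr(H) = 12.
det(H) > 0 and tr(H) > 0, so H is positive definite everywhere: convex.

convex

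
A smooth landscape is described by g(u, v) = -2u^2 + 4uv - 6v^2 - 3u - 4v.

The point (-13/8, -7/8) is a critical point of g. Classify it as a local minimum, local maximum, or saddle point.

The Hessian of g is constant: H = [[-4, 4], [4, -12]].
det(H) = (-4)·(-12) − 4² = 32.
det(H) > 0 and tr(H) = -16 < 0, so H is negative definite and the point is a local maximum.

local maximum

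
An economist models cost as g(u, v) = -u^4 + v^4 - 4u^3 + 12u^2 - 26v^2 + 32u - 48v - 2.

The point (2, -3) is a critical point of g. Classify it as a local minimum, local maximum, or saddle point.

The mixed partial ∂²g/∂u∂v is 0, so the Hessian at any point is diag(g_uu, g_vv) = diag(12(-u^2 - 2u + 2), 4(3v^2 - 13)).
At (2, -3): H = diag(-72, 56).
The eigenvalues have opposite signs, so H is indefinite: a saddle point.

saddle point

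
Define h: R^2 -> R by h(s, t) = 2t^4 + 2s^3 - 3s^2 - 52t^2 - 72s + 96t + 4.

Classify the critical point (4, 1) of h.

The mixed partial ∂²h/∂s∂t is 0, so the Hessian at any point is diag(h_ss, h_tt) = diag(6(2s - 1), 8(3t^2 - 13)).
At (4, 1): H = diag(42, -80).
The eigenvalues have opposite signs, so H is indefinite: a saddle point.

saddle point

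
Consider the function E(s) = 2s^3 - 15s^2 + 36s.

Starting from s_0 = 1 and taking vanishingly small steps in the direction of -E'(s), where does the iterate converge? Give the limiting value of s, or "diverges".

diverges

E'(s) = 6(s - 3)(s - 2), so E'(1) = 12.
Gradient descent moves in the -E' direction, i.e. s is decreasing.
There is no critical point below s=1, and E' keeps the same sign, so the iterate runs off to −∞.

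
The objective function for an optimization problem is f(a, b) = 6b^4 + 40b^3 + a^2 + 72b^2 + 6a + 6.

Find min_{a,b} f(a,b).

-3

f(a,b) separates as P(a) + Q(b) + 6, so its minimum is min P + min Q + 6.
P'(a) = 2a + 6 vanishes at a ∈ {-3}; Q'(b) = 24b(b + 2)(b + 3) vanishes at b ∈ {-3, -2, 0}.
Local minima of P (where P''>0): P(-3)=-9. Local minima of Q: Q(-3)=54, Q(0)=0.
So the global minimum of f is P(-3) + Q(0) + 6 = -9 + 0 + 6 = -3, attained at (-3, 0).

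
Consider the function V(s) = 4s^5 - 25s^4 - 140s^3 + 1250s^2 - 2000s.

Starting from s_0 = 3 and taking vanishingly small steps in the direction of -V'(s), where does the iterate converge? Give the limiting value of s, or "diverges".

V'(s) = 20(s - 5)(s - 4)(s - 1)(s + 5), so V'(3) = 640.
Gradient descent moves in the -V' direction, i.e. s is decreasing.
The nearest critical point in that direction is s = 1, where V'' = 1440 > 0 (a local minimum). The iterate converges there.

1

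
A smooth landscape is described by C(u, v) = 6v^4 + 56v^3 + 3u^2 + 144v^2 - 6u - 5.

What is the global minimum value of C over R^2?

C(u,v) separates as P(u) + Q(v) − 5, so its minimum is min P + min Q − 5.
P'(u) = 6u - 6 vanishes at u ∈ {1}; Q'(v) = 24v(v + 3)(v + 4) vanishes at v ∈ {-4, -3, 0}.
Local minima of P (where P''>0): P(1)=-3. Local minima of Q: Q(-4)=256, Q(0)=0.
So the global minimum of C is P(1) + Q(0) − 5 = -3 + 0 − 5 = -8, attained at (1, 0).

-8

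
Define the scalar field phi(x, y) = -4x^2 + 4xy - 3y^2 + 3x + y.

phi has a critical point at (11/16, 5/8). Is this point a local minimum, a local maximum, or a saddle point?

The Hessian of phi is constant: H = [[-8, 4], [4, -6]].
det(H) = (-8)·(-6) − 4² = 32.
det(H) > 0 and tr(H) = -14 < 0, so H is negative definite and the point is a local maximum.

local maximum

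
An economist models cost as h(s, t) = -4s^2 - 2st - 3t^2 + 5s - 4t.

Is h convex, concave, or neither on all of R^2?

h is quadratic, so its Hessian is the constant matrix H = [[-8, -2], [-2, -6]].
det(H) = 44, tr(H) = -14.
det(H) > 0 and tr(H) < 0, so H is negative definite everywhere: concave.

concave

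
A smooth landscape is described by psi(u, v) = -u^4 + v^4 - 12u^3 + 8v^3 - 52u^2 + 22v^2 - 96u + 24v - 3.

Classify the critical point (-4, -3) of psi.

saddle point

The mixed partial ∂²psi/∂u∂v is 0, so the Hessian at any point is diag(psi_uu, psi_vv) = diag(-4(3u^2 + 18u + 26), 4(3v^2 + 12v + 11)).
At (-4, -3): H = diag(-8, 8).
The eigenvalues have opposite signs, so H is indefinite: a saddle point.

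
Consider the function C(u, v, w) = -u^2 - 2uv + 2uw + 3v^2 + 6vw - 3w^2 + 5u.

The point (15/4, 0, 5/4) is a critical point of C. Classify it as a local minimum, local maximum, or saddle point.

The Hessian is constant: H = [[-2, -2, 2], [-2, 6, 6], [2, 6, -6]].
Leading principal minors: Δ₁ = -2, Δ₂ = -16, Δ₃ = 96.
The minors fit neither the all-positive nor the alternating-sign pattern, so H is indefinite: a saddle point.

saddle point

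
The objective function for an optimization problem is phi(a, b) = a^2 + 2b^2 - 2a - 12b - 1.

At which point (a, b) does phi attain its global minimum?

phi(a,b) separates as P(a) + Q(b) − 1, so its minimum is min P + min Q − 1.
P'(a) = 2a - 2 vanishes at a ∈ {1}; Q'(b) = 4b - 12 vanishes at b ∈ {3}.
Local minima of P (where P''>0): P(1)=-1. Local minima of Q: Q(3)=-18.
So the global minimum of phi is P(1) + Q(3) − 1 = -1 − 18 − 1 = -20, attained at (1, 3).

(1, 3)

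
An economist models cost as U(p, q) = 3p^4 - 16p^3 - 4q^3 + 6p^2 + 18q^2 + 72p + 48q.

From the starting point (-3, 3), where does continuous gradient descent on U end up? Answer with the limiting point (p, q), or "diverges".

(-1, -1)

U is separable, so gradient descent decouples: p follows -∂U/∂p, q follows -∂U/∂q.
∂U/∂p = 12(p - 3)(p - 2)(p + 1); at p=-3 this is -720, so p increases.
∂U/∂q = -12(q - 4)(q + 1); at q=3 this is 48, so q decreases.
p converges to its nearest critical value -1 (a local min of the p-part); q converges to -1. The iterate converges to (-1, -1).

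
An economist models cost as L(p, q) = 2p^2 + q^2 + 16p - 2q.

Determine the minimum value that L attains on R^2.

L(p,q) separates as A(p) + B(q), so its minimum is min A + min B.
A'(p) = 4p + 16 vanishes at p ∈ {-4}; B'(q) = 2q - 2 vanishes at q ∈ {1}.
Local minima of A (where A''>0): A(-4)=-32. Local minima of B: B(1)=-1.
So the global minimum of L is A(-4) + B(1) = -32 − 1 = -33, attained at (-4, 1).

-33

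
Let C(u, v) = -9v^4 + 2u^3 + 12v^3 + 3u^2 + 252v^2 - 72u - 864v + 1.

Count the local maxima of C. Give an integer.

C separates as a function of u plus a function of v, so ∇C=0 decouples.
∂C/∂u = 6(u - 3)(u + 4) = 0 at u ∈ {-4, 3}; ∂C/∂v = -36(v - 3)(v - 2)(v + 4) = 0 at v ∈ {-4, 2, 3}.
The Hessian is diagonal: diag(C_uu, C_vv). Second derivatives: C_uu(-4)=-42, C_uu(3)=42; C_vv(-4)=-1512, C_vv(2)=216, C_vv(3)=-252.
Local maxima occur where both diagonal entries negative: (-4, -4), (-4, 3). Count: 2.

2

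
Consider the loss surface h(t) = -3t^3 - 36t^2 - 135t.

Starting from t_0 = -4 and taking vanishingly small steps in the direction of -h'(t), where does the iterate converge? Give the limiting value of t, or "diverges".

-5

h'(t) = -9(t + 3)(t + 5), so h'(-4) = 9.
Gradient descent moves in the -h' direction, i.e. t is decreasing.
The nearest critical point in that direction is t = -5, where h'' = 18 > 0 (a local minimum). The iterate converges there.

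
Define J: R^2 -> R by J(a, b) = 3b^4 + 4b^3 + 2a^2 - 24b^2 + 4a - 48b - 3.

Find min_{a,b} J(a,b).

-117

J(a,b) separates as P(a) + Q(b) − 3, so its minimum is min P + min Q − 3.
P'(a) = 4a + 4 vanishes at a ∈ {-1}; Q'(b) = 12(b - 2)(b + 1)(b + 2) vanishes at b ∈ {-2, -1, 2}.
Local minima of P (where P''>0): P(-1)=-2. Local minima of Q: Q(-2)=16, Q(2)=-112.
So the global minimum of J is P(-1) + Q(2) − 3 = -2 − 112 − 3 = -117, attained at (-1, 2).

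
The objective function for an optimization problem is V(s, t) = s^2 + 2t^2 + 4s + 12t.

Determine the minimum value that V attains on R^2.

V(s,t) separates as P(s) + Q(t), so its minimum is min P + min Q.
P'(s) = 2s + 4 vanishes at s ∈ {-2}; Q'(t) = 4(t + 3) vanishes at t ∈ {-3}.
Local minima of P (where P''>0): P(-2)=-4. Local minima of Q: Q(-3)=-18.
So the global minimum of V is P(-2) + Q(-3) = -4 − 18 = -22, attained at (-2, -3).

-22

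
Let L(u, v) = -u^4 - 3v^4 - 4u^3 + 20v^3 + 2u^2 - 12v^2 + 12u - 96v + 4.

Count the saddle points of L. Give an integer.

4

L separates as a function of u plus a function of v, so ∇L=0 decouples.
∂L/∂u = -4(u - 1)(u + 1)(u + 3) = 0 at u ∈ {-3, -1, 1}; ∂L/∂v = -12(v - 4)(v - 2)(v + 1) = 0 at v ∈ {-1, 2, 4}.
The Hessian is diagonal: diag(L_uu, L_vv). Second derivatives: L_uu(-3)=-32, L_uu(-1)=16, L_uu(1)=-32; L_vv(-1)=-180, L_vv(2)=72, L_vv(4)=-120.
Saddle points occur where the two diagonal entries have opposite signs: (-3, 2), (-1, -1), (-1, 4), (1, 2). Count: 4.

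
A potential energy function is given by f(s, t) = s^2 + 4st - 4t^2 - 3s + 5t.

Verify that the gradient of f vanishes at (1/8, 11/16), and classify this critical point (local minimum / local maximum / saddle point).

saddle point

∇f = (2s + 4t - 3, 4s - 8t + 5); substituting (1/8, 11/16) gives ∇f = (0, 0), so (1/8, 11/16) is indeed a critical point.
The Hessian of f is constant: H = [[2, 4], [4, -8]].
det(H) = 2·(-8) − 4² = -32.
Since det(H) < 0, H is indefinite and the critical point is a saddle point.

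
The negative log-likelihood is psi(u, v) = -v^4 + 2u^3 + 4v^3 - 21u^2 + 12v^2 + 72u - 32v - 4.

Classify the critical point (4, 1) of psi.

local minimum

The mixed partial ∂²psi/∂u∂v is 0, so the Hessian at any point is diag(psi_uu, psi_vv) = diag(6(2u - 7), 12(-v^2 + 2v + 2)).
At (4, 1): H = diag(6, 36).
Both eigenvalues are positive, so H is positive definite: a local minimum.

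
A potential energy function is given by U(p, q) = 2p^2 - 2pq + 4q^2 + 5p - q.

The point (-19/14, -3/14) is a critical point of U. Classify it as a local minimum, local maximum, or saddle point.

The Hessian of U is constant: H = [[4, -2], [-2, 8]].
det(H) = 4·8 − (-2)² = 28.
det(H) > 0 and tr(H) = 12 > 0, so H is positive definite and the point is a local minimum.

local minimum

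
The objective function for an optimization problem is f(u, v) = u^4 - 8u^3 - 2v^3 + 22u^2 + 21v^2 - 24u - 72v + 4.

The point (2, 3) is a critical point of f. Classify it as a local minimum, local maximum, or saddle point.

saddle point

The mixed partial ∂²f/∂u∂v is 0, so the Hessian at any point is diag(f_uu, f_vv) = diag(4(3u^2 - 12u + 11), 6(-2v + 7)).
At (2, 3): H = diag(-4, 6).
The eigenvalues have opposite signs, so H is indefinite: a saddle point.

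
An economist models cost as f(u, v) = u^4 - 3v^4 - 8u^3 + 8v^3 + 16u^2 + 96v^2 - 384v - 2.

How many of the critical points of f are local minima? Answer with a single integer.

2

f separates as a function of u plus a function of v, so ∇f=0 decouples.
∂f/∂u = 4u(u - 4)(u - 2) = 0 at u ∈ {0, 2, 4}; ∂f/∂v = -12(v - 4)(v - 2)(v + 4) = 0 at v ∈ {-4, 2, 4}.
The Hessian is diagonal: diag(f_uu, f_vv). Second derivatives: f_uu(0)=32, f_uu(2)=-16, f_uu(4)=32; f_vv(-4)=-576, f_vv(2)=144, f_vv(4)=-192.
Local minima occur where both diagonal entries positive: (0, 2), (4, 2). Count: 2.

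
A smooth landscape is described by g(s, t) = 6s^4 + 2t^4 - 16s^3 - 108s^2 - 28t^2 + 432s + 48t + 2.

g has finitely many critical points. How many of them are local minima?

4

g separates as a function of s plus a function of t, so ∇g=0 decouples.
∂g/∂s = 24(s - 3)(s - 2)(s + 3) = 0 at s ∈ {-3, 2, 3}; ∂g/∂t = 8(t - 2)(t - 1)(t + 3) = 0 at t ∈ {-3, 1, 2}.
The Hessian is diagonal: diag(g_ss, g_tt). Second derivatives: g_ss(-3)=720, g_ss(2)=-120, g_ss(3)=144; g_tt(-3)=160, g_tt(1)=-32, g_tt(2)=40.
Local minima occur where both diagonal entries positive: (-3, -3), (-3, 2), (3, -3), (3, 2). Count: 4.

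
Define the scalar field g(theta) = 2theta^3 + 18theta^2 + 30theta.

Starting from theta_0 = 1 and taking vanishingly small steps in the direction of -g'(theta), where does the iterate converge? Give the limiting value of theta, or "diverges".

-1

g'(theta) = 6(theta + 1)(theta + 5), so g'(1) = 72.
Gradient descent moves in the -g' direction, i.e. theta is decreasing.
The nearest critical point in that direction is theta = -1, where g'' = 24 > 0 (a local minimum). The iterate converges there.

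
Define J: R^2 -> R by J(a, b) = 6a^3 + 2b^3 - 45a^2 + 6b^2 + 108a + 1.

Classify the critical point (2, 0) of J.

saddle point

The mixed partial ∂²J/∂a∂b is 0, so the Hessian at any point is diag(J_aa, J_bb) = diag(18(2a - 5), 12(b + 1)).
At (2, 0): H = diag(-18, 12).
The eigenvalues have opposite signs, so H is indefinite: a saddle point.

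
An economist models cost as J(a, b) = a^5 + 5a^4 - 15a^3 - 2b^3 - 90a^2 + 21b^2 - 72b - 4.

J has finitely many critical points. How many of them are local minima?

J separates as a function of a plus a function of b, so ∇J=0 decouples.
∂J/∂a = 5a(a - 3)(a + 3)(a + 4) = 0 at a ∈ {-4, -3, 0, 3}; ∂J/∂b = -6(b - 4)(b - 3) = 0 at b ∈ {3, 4}.
The Hessian is diagonal: diag(J_aa, J_bb). Second derivatives: J_aa(-4)=-140, J_aa(-3)=90, J_aa(0)=-180, J_aa(3)=630; J_bb(3)=6, J_bb(4)=-6.
Local minima occur where both diagonal entries positive: (-3, 3), (3, 3). Count: 2.

2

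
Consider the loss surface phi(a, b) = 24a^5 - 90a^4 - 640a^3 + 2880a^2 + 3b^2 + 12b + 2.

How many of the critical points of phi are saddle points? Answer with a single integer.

phi separates as a function of a plus a function of b, so ∇phi=0 decouples.
∂phi/∂a = 120a(a - 4)(a - 3)(a + 4) = 0 at a ∈ {-4, 0, 3, 4}; ∂phi/∂b = 6(b + 2) = 0 at b ∈ {-2}.
The Hessian is diagonal: diag(phi_aa, phi_bb). Second derivatives: phi_aa(-4)=-26880, phi_aa(0)=5760, phi_aa(3)=-2520, phi_aa(4)=3840; phi_bb(-2)=6.
Saddle points occur where the two diagonal entries have opposite signs: (-4, -2), (3, -2). Count: 2.

2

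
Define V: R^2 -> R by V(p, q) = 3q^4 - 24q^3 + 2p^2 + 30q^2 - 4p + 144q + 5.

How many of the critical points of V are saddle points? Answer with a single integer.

1

V separates as a function of p plus a function of q, so ∇V=0 decouples.
∂V/∂p = 4(p - 1) = 0 at p ∈ {1}; ∂V/∂q = 12(q - 4)(q - 3)(q + 1) = 0 at q ∈ {-1, 3, 4}.
The Hessian is diagonal: diag(V_pp, V_qq). Second derivatives: V_pp(1)=4; V_qq(-1)=240, V_qq(3)=-48, V_qq(4)=60.
Saddle points occur where the two diagonal entries have opposite signs: (1, 3). Count: 1.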